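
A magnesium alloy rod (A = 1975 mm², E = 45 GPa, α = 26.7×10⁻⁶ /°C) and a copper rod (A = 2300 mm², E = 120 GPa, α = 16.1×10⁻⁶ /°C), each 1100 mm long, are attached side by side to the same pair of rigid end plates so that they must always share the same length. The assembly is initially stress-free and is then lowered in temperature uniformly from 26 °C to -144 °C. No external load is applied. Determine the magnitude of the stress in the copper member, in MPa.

The magnesium alloy has the larger α, so on cooling it would change length more than the copper if both were free. The rigid plates force a common final length, so the magnesium alloy is put into tension and the copper into compression, with equal and opposite forces P (no external load).
Equating the net (thermal + elastic) strains gives |α₁ − α₂|·ΔT = P·[1/(A₁E₁) + 1/(A₂E₂)].
|α₁ − α₂|·ΔT = 10.6×10⁻⁶ × 170 = 0.001802.
1/(A₁E₁) + 1/(A₂E₂) = 1/(1975×45×10³) + 1/(2300×120×10³) = 1.487×10⁻⁸ N⁻¹.
So P = 0.001802 / 1.487×10⁻⁸ = 121.1 kN.
σ_{copper} = P/A₂ = 121100/2300 = 52.67 MPa, compressive.

σ ≈ 52.7 MPa (compressive)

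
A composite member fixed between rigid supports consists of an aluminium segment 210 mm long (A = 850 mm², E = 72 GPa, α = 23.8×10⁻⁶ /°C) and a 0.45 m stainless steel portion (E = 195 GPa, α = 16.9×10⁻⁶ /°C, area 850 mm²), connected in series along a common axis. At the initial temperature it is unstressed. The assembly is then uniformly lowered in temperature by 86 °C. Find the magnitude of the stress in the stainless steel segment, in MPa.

With the walls removed the bar would change length by δ_free = Σ αᵢΔT Lᵢ = 23.8×10⁻⁶×86×210 + 16.9×10⁻⁶×86×450 = 1.084 mm.
The walls prevent any net length change, so an axial force P (same in every segment) develops. Compatibility: P · Σ Lᵢ/(AᵢEᵢ) = δ_free.
The series flexibility is Σ Lᵢ/(AᵢEᵢ) = 210/(850×72×10³) + 450/(850×195×10³) = 6.146×10⁻⁶ mm/N.
P = 1.084 / 6.146×10⁻⁶ = 176300 N = 176.3 kN, tensile.
σ_{stainless steel} = P / A = 176300 / 850 = 207.5 MPa.

σ ≈ 207 MPa (tensile)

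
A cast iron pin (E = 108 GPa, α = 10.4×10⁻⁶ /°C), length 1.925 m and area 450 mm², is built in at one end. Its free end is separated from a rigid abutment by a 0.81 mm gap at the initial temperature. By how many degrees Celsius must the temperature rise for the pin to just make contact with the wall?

The gap closes when αΔT L = 0.81 mm, since the pin is still unstressed at that instant.
So ΔT = g/(αL) = 0.81/(10.4×10⁻⁶ × 1925) = 40.46 °C.

ΔT ≈ 40.5 °C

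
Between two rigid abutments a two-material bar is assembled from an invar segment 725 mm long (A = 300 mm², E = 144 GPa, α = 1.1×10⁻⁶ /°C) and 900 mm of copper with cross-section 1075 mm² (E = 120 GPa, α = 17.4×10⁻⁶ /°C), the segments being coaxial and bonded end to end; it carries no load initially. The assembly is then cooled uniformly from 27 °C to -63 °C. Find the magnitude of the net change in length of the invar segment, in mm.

|ΔL| ≈ 0.974 mm

If the supports were absent, the total length change would be Σ αᵢΔT Lᵢ = 1.1×10⁻⁶×90×725 + 17.4×10⁻⁶×90×900 = 1.481 mm.
The walls prevent any net length change, so an axial force P (same in every segment) develops. Compatibility: P · Σ Lᵢ/(AᵢEᵢ) = δ_free.
The series flexibility is Σ Lᵢ/(AᵢEᵢ) = 725/(300×144×10³) + 900/(1075×120×10³) = 2.376×10⁻⁵ mm/N.
Hence P = δ_free / Σ(L/AE) = 1.481/2.376×10⁻⁵ = 62.34 kN (tensile).
For the invar segment, free thermal change = 1.1×10⁻⁶×90×725 = 0.07178 mm and elastic change from P = 62340×725/(300×144×10³) = 1.046 mm; these oppose, so the net change is 0.974 mm (segment lengthens).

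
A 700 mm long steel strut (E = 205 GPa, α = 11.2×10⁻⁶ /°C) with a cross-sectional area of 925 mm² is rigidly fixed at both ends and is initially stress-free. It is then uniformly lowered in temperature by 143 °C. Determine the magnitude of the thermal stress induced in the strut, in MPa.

σ ≈ 328 MPa (tensile)

The supports are rigid, so the total axial strain is zero. The restrained thermal strain is ε = αΔT = 11.2×10⁻⁶ × 143 = 1601.6×10⁻⁶.
The stress required to suppress this strain is σ = Eε = 205×10³ × 1601.6×10⁻⁶ = 328.3 MPa, tensile since the strut is trying to contract.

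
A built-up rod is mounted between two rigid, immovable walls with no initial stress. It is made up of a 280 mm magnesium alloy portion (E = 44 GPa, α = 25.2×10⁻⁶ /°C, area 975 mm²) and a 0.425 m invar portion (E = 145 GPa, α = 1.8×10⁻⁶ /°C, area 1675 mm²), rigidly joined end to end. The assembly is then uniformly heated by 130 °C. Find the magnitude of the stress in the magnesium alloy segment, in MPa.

σ ≈ 126 MPa (compressive)

With the walls removed the bar would change length by δ_free = Σ αᵢΔT Lᵢ = 25.2×10⁻⁶×130×280 + 1.8×10⁻⁶×130×425 = 1.017 mm.
Since the ends are fixed, an axial force P builds up, equal in every segment, with P · Σ Lᵢ/(AᵢEᵢ) = δ_free.
Σ Lᵢ/(AᵢEᵢ) = 280/(975×44×10³) + 425/(1675×145×10³) = 8.277×10⁻⁶ mm/N.
P = 1.017 / 8.277×10⁻⁶ = 122800 N = 122.8 kN, compressive.
σ_{magnesium alloy} = P / A = 122800 / 975 = 126 MPa.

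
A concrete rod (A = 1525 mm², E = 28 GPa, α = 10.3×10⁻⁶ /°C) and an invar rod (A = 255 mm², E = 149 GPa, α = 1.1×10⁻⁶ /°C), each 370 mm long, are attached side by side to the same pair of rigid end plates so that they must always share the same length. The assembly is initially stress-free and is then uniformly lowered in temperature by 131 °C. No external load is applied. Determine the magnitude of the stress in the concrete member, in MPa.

σ ≈ 15.9 MPa (tensile)

Both members must finish at the same length. With the larger α, the concrete tends to over-contract; the plates restrain it, putting the concrete in tension and the invar in compression. With no external load the two internal forces are equal and opposite, magnitude P.
Setting the final lengths equal and cancelling L: (α₁ − α₂)ΔT = P/(A₁E₁) + P/(A₂E₂).
|α₁ − α₂|·ΔT = 9.2×10⁻⁶ × 131 = 0.001205.
1/(A₁E₁) + 1/(A₂E₂) = 1/(1525×28×10³) + 1/(255×149×10³) = 4.974×10⁻⁸ N⁻¹.
P = 0.001205 / 4.974×10⁻⁸ = 24230 N = 24.23 kN.
σ_{concrete} = P/A₁ = 24230/1525 = 15.89 MPa, tensile.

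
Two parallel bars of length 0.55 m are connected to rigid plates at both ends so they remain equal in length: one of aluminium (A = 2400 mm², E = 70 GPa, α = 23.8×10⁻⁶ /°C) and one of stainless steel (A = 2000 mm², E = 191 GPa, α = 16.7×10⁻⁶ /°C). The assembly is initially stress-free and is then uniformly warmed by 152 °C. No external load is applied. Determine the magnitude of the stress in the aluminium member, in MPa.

Equilibrium of a rigid end plate with no external load gives equal and opposite internal forces ±P in the two members. Since α_{aluminium} > α_{stainless steel}, heating drives the aluminium into compression and the stainless steel into tension.
Compatibility of the two members (thermal + elastic change equal): (α₁ − α₂)ΔT = P·[1/(A₁E₁) + 1/(A₂E₂)].
|α₁ − α₂|·ΔT = 7.1×10⁻⁶ × 152 = 0.001079.
1/(A₁E₁) + 1/(A₂E₂) = 1/(2400×70×10³) + 1/(2000×191×10³) = 8.57×10⁻⁹ N⁻¹.
So P = 0.001079 / 8.57×10⁻⁹ = 125.9 kN.
σ_{aluminium} = P/A₁ = 125900/2400 = 52.47 MPa, compressive.

σ ≈ 52.5 MPa (compressive)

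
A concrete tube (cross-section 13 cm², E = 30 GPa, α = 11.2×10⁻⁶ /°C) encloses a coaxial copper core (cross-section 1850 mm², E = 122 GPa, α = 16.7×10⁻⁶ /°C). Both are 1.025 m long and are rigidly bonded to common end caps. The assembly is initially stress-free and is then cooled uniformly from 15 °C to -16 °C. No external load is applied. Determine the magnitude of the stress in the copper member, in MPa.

The copper has the larger α, so on cooling it would change length more than the concrete if both were free. The rigid plates force a common final length, so the copper is put into tension and the concrete into compression, with equal and opposite forces P (no external load).
Setting the final lengths equal and cancelling L: (α₁ − α₂)ΔT = P/(A₁E₁) + P/(A₂E₂).
|α₁ − α₂|·ΔT = 5.5×10⁻⁶ × 31 = 0.0001705.
1/(A₁E₁) + 1/(A₂E₂) = 1/(1300×30×10³) + 1/(1850×122×10³) = 3.007×10⁻⁸ N⁻¹.
P = 0.0001705 / 3.007×10⁻⁸ = 5670 N = 5.67 kN.
σ_{copper} = P/A₂ = 5670/1850 = 3.065 MPa, tensile.

σ ≈ 3.06 MPa (tensile)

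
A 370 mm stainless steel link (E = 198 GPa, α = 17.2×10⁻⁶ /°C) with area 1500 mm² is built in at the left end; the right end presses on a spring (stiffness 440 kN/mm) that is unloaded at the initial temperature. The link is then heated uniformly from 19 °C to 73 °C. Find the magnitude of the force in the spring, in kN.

P ≈ 97.7 kN

Free thermal expansion: δ_free = αΔT L = 17.2×10⁻⁶ × 54 × 370 = 0.3437 mm.
Let P be the compressive force at the spring. The link shortens elastically by PL/(AE) and the spring compresses by P/k; together these equal δ_free.
P [ L/(AE) + 1/k ] = δ_free → P [ 370/(1500×198×10³) + 1/(440×10³) ] = 0.3437.
P = 0.3437 / 3.519×10⁻⁶ = 97670 N.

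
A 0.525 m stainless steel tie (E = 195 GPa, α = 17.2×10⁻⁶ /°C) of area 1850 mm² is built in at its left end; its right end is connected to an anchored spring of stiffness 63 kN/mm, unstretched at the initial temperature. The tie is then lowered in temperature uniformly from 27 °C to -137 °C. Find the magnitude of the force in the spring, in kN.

If the spring were absent the tie would shorten by αΔT L = 17.2×10⁻⁶ × 164 × 525 = 1.481 mm.
Let P be the tensile force in the spring. The tie extends elastically by PL/(AE) and the spring stretches by P/k; together these equal δ_free.
P [ L/(AE) + 1/k ] = δ_free → P [ 525/(1850×195×10³) + 1/(63×10³) ] = 1.481.
P = 1.481 / 1.733×10⁻⁵ = 85460 N.

P ≈ 85.5 kN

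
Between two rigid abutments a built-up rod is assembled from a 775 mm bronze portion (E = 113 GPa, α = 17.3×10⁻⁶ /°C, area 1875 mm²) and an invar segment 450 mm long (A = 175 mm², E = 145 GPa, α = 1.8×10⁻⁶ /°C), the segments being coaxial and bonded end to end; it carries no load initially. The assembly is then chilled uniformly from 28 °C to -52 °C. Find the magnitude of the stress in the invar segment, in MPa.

Free thermal contraction of the whole bar: Σ αᵢΔT Lᵢ = 17.3×10⁻⁶×80×775 + 1.8×10⁻⁶×80×450 = 1.137 mm.
Since the ends are fixed, an axial force P builds up, equal in every segment, with P · Σ Lᵢ/(AᵢEᵢ) = δ_free.
Σ Lᵢ/(AᵢEᵢ) = 775/(1875×113×10³) + 450/(175×145×10³) = 2.139×10⁻⁵ mm/N.
So P = 1.137 / 2.139×10⁻⁵ = 53.17 kN, tensile.
σ_{invar} = P / A = 53170 / 175 = 303.8 MPa.

σ ≈ 304 MPa (tensile)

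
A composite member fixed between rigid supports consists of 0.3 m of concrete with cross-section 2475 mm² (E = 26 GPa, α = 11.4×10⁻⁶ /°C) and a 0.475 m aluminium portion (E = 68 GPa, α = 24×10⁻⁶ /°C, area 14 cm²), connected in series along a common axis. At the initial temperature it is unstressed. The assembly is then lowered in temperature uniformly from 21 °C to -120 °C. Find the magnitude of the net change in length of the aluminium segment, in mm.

With the walls removed the bar would change length by δ_free = Σ αᵢΔT Lᵢ = 11.4×10⁻⁶×141×300 + 24×10⁻⁶×141×475 = 2.09 mm.
Since the ends are fixed, an axial force P builds up, equal in every segment, with P · Σ Lᵢ/(AᵢEᵢ) = δ_free.
Σ Lᵢ/(AᵢEᵢ) = 300/(2475×26×10³) + 475/(1400×68×10³) = 9.652×10⁻⁶ mm/N.
So P = 2.09 / 9.652×10⁻⁶ = 216.5 kN, tensile.
For the aluminium segment, free thermal change = 24×10⁻⁶×141×475 = 1.607 mm and elastic change from P = 216500×475/(1400×68×10³) = 1.08 mm; these oppose, so the net change is 0.527 mm (segment shortens).

|ΔL| ≈ 0.527 mm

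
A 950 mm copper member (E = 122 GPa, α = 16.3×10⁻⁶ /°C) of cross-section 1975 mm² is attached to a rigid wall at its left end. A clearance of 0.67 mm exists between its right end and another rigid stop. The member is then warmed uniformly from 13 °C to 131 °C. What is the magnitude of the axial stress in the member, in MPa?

σ ≈ 149 MPa (compressive)

If the wall were absent the member would grow by αΔT L = 16.3×10⁻⁶ × 118 × 950 = 1.827 mm.
This exceeds the 0.67 mm gap, so the wall pushes back. The portion of expansion that must be recovered elastically is δ_free − gap = 1.827 − 0.67 = 1.157 mm.
Compatibility: PL/(AE) = 1.157 mm, so σ = P/A = E × (1.157/950) = 148.6 MPa.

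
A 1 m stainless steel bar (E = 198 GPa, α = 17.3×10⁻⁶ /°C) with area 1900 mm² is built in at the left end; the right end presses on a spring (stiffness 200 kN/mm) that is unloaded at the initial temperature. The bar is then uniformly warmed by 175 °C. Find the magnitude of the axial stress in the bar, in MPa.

Free thermal expansion: δ_free = αΔT L = 17.3×10⁻⁶ × 175 × 1000 = 3.028 mm.
Let P be the compressive force at the spring. The bar shortens elastically by PL/(AE) and the spring compresses by P/k; together these equal δ_free.
So P = δ_free / [L/(AE) + 1/k] = 3.028 / [ 1000/(1900×198×10³) + 1/(200×10³) ].
P = 3.028 / 7.658×10⁻⁶ = 395300 N.
σ = P/A = 395300/1900 = 208.1 MPa.

σ ≈ 208 MPa (compressive)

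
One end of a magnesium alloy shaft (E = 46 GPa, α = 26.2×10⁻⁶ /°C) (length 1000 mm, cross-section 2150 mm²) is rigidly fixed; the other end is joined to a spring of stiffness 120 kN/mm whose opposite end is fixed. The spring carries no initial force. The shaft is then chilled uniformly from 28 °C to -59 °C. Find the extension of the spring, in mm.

δ ≈ 1.03 mm

The unrestrained thermal change is αΔT L = 26.2×10⁻⁶ × 87 × 1000 = 2.279 mm.
Let P be the tensile force in the spring. The shaft extends elastically by PL/(AE) and the spring stretches by P/k; together these equal δ_free.
So P = δ_free / [L/(AE) + 1/k] = 2.279 / [ 1000/(2150×46×10³) + 1/(120×10³) ].
P = 2.279 / 1.844×10⁻⁵ = 123600 N.
Spring extension = P/k = 123600/(120×10³) = 1.03 mm.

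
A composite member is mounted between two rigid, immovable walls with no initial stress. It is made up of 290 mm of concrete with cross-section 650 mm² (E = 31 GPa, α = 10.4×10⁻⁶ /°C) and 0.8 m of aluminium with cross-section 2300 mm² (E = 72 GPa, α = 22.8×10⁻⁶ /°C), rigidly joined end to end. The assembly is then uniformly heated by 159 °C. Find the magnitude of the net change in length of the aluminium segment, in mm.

|ΔL| ≈ 2.05 mm

With the walls removed the bar would change length by δ_free = Σ αᵢΔT Lᵢ = 10.4×10⁻⁶×159×290 + 22.8×10⁻⁶×159×800 = 3.38 mm.
The walls prevent any net length change, so an axial force P (same in every segment) develops. Compatibility: P · Σ Lᵢ/(AᵢEᵢ) = δ_free.
Σ Lᵢ/(AᵢEᵢ) = 290/(650×31×10³) + 800/(2300×72×10³) = 1.922×10⁻⁵ mm/N.
Hence P = δ_free / Σ(L/AE) = 3.38/1.922×10⁻⁵ = 175.8 kN (compressive).
For the aluminium segment, free thermal change = 22.8×10⁻⁶×159×800 = 2.9 mm and elastic change from P = 175800×800/(2300×72×10³) = 0.8494 mm; these oppose, so the net change is 2.05 mm (segment lengthens).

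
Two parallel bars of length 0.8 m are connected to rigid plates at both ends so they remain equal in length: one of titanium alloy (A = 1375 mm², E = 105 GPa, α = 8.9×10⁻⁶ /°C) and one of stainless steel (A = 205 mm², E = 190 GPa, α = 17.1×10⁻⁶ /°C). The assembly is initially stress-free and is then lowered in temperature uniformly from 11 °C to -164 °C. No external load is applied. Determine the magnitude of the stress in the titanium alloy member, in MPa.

Both members must finish at the same length. With the larger α, the stainless steel tends to over-contract; the plates restrain it, putting the stainless steel in tension and the titanium alloy in compression. With no external load the two internal forces are equal and opposite, magnitude P.
Compatibility of the two members (thermal + elastic change equal): (α₁ − α₂)ΔT = P·[1/(A₁E₁) + 1/(A₂E₂)].
|α₁ − α₂|·ΔT = 8.2×10⁻⁶ × 175 = 0.001435.
1/(A₁E₁) + 1/(A₂E₂) = 1/(1375×105×10³) + 1/(205×190×10³) = 3.26×10⁻⁸ N⁻¹.
So P = 0.001435 / 3.26×10⁻⁸ = 44.02 kN.
σ_{titanium alloy} = P/A₁ = 44020/1375 = 32.01 MPa, compressive.

σ ≈ 32 MPa (compressive)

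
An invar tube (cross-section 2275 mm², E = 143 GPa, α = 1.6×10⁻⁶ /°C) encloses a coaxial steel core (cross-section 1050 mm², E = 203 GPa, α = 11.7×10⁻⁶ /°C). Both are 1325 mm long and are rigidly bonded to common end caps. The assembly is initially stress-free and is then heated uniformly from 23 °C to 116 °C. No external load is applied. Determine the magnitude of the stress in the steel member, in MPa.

Both members must finish at the same length. With the larger α, the steel tends to over-expand; the plates restrain it, putting the steel in compression and the invar in tension. With no external load the two internal forces are equal and opposite, magnitude P.
Compatibility of the two members (thermal + elastic change equal): (α₁ − α₂)ΔT = P·[1/(A₁E₁) + 1/(A₂E₂)].
|α₁ − α₂|·ΔT = 10.1×10⁻⁶ × 93 = 0.0009393.
1/(A₁E₁) + 1/(A₂E₂) = 1/(2275×143×10³) + 1/(1050×203×10³) = 7.765×10⁻⁹ N⁻¹.
So P = 0.0009393 / 7.765×10⁻⁹ = 121 kN.
σ_{steel} = P/A₂ = 121000/1050 = 115.2 MPa, compressive.

σ ≈ 115 MPa (compressive)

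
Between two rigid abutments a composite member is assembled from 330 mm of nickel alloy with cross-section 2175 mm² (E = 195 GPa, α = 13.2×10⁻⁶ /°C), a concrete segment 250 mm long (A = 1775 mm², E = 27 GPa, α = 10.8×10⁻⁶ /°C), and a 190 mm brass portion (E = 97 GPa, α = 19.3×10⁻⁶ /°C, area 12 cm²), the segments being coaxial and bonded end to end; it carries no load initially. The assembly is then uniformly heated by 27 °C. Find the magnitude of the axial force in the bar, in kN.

P ≈ 38 kN (compressive)

If the supports were absent, the total length change would be Σ αᵢΔT Lᵢ = 13.2×10⁻⁶×27×330 + 10.8×10⁻⁶×27×250 + 19.3×10⁻⁶×27×190 = 0.2895 mm.
The rigid supports impose zero overall length change; the single axial force P common to all segments must satisfy P Σ Lᵢ/(AᵢEᵢ) = δ_free.
The series flexibility is Σ Lᵢ/(AᵢEᵢ) = 330/(2175×195×10³) + 250/(1775×27×10³) + 190/(1200×97×10³) = 7.627×10⁻⁶ mm/N.
P = 0.2895 / 7.627×10⁻⁶ = 37960 N = 37.96 kN, compressive.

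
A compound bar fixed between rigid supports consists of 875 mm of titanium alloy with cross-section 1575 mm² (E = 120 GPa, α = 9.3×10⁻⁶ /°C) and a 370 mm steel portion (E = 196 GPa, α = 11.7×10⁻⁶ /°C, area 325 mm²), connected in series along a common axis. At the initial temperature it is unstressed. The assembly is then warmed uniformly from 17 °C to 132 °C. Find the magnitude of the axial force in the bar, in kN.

P ≈ 137 kN (compressive)

With the walls removed the bar would change length by δ_free = Σ αᵢΔT Lᵢ = 9.3×10⁻⁶×115×875 + 11.7×10⁻⁶×115×370 = 1.434 mm.
Since the ends are fixed, an axial force P builds up, equal in every segment, with P · Σ Lᵢ/(AᵢEᵢ) = δ_free.
Σ Lᵢ/(AᵢEᵢ) = 875/(1575×120×10³) + 370/(325×196×10³) = 1.044×10⁻⁵ mm/N.
P = 1.434 / 1.044×10⁻⁵ = 137300 N = 137.3 kN, compressive.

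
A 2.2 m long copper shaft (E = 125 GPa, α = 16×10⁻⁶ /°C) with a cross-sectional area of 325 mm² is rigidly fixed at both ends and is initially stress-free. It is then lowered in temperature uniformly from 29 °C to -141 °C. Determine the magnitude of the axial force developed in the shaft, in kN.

Full restraint means ε = 0, so the stress is σ = EαΔT = 125×10³ × 16×10⁻⁶ × 170 = 340 MPa.
P = AEαΔT = 325 × 125×10³ × 16×10⁻⁶ × 170 = 110.5 kN (tensile).

P ≈ 110 kN (tensile)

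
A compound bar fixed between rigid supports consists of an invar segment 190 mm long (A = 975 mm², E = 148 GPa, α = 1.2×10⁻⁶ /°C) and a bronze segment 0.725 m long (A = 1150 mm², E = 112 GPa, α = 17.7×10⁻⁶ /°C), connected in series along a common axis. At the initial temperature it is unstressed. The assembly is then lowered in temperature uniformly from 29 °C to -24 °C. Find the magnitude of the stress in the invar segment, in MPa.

Free thermal contraction of the whole bar: Σ αᵢΔT Lᵢ = 1.2×10⁻⁶×53×190 + 17.7×10⁻⁶×53×725 = 0.6922 mm.
Since the ends are fixed, an axial force P builds up, equal in every segment, with P · Σ Lᵢ/(AᵢEᵢ) = δ_free.
The series flexibility is Σ Lᵢ/(AᵢEᵢ) = 190/(975×148×10³) + 725/(1150×112×10³) = 6.946×10⁻⁶ mm/N.
So P = 0.6922 / 6.946×10⁻⁶ = 99.66 kN, tensile.
σ_{invar} = P / A = 99660 / 975 = 102.2 MPa.

σ ≈ 102 MPa (tensile)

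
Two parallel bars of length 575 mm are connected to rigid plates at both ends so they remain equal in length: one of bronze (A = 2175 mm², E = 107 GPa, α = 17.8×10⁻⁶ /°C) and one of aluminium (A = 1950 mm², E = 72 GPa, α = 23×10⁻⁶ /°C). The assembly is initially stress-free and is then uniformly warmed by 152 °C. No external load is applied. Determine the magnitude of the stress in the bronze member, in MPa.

Equilibrium of a rigid end plate with no external load gives equal and opposite internal forces ±P in the two members. Since α_{aluminium} > α_{bronze}, heating drives the aluminium into compression and the bronze into tension.
Equating the net (thermal + elastic) strains gives |α₁ − α₂|·ΔT = P·[1/(A₁E₁) + 1/(A₂E₂)].
|α₁ − α₂|·ΔT = 5.2×10⁻⁶ × 152 = 0.0007904.
1/(A₁E₁) + 1/(A₂E₂) = 1/(2175×107×10³) + 1/(1950×72×10³) = 1.142×10⁻⁸ N⁻¹.
So P = 0.0007904 / 1.142×10⁻⁸ = 69.22 kN.
σ_{bronze} = P/A₁ = 69220/2175 = 31.82 MPa, tensile.

σ ≈ 31.8 MPa (tensile)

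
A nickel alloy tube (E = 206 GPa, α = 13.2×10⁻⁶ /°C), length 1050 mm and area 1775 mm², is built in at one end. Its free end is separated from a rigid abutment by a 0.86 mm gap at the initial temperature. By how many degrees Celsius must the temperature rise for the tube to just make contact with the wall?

ΔT ≈ 62 °C

The gap closes when αΔT L = 0.86 mm, since the tube is still unstressed at that instant.
ΔT = 0.86 / (13.2×10⁻⁶ × 1050) = 62.05 °C.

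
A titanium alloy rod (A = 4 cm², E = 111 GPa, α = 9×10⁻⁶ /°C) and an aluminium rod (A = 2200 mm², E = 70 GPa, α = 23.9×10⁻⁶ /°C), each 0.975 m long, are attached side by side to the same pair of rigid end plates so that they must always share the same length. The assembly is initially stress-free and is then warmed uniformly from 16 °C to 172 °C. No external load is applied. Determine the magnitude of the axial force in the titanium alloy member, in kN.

P ≈ 80.1 kN (tensile in the titanium alloy)

Both members must finish at the same length. With the larger α, the aluminium tends to over-expand; the plates restrain it, putting the aluminium in compression and the titanium alloy in tension. With no external load the two internal forces are equal and opposite, magnitude P.
Compatibility of the two members (thermal + elastic change equal): (α₁ − α₂)ΔT = P·[1/(A₁E₁) + 1/(A₂E₂)].
|α₁ − α₂|·ΔT = 14.9×10⁻⁶ × 156 = 0.002324.
1/(A₁E₁) + 1/(A₂E₂) = 1/(400×111×10³) + 1/(2200×70×10³) = 2.902×10⁻⁸ N⁻¹.
So P = 0.002324 / 2.902×10⁻⁸ = 80.11 kN.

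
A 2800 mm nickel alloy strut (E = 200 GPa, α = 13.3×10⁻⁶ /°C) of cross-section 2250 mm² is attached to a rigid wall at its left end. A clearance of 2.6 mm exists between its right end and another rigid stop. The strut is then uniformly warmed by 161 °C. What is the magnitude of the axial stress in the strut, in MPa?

Unrestrained expansion: δ_free = αΔT L = 13.3×10⁻⁶ × 161 × 2800 = 5.996 mm.
After closing the 2.6 mm clearance, 5.996 − 2.6 = 3.396 mm of expansion remains to be suppressed by the wall.
So σ = E(δ_free − g)/L = 200×10³ × 3.396/2800 = 242.5 MPa.

σ ≈ 243 MPa (compressive)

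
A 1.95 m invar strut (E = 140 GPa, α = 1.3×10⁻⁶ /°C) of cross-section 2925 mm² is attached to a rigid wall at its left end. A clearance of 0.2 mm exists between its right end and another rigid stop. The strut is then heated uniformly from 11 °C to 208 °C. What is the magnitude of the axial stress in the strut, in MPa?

σ ≈ 21.5 MPa (compressive)

Unrestrained expansion: δ_free = αΔT L = 1.3×10⁻⁶ × 197 × 1950 = 0.4994 mm.
The gap closes (δ_free > 0.2 mm) and the wall then resists a further 0.4994 − 0.2 = 0.2994 mm of expansion.
That suppressed elongation corresponds to σ = E·Δ/L = 140×10³ × 0.2994/1950 = 21.5 MPa.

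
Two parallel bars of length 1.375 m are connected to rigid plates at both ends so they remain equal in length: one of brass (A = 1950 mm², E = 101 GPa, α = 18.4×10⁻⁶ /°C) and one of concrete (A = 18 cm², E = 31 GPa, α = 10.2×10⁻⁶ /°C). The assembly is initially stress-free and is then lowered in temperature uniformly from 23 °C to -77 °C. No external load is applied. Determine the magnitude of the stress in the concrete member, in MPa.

The brass has the larger α, so on cooling it would change length more than the concrete if both were free. The rigid plates force a common final length, so the brass is put into tension and the concrete into compression, with equal and opposite forces P (no external load).
Equating the net (thermal + elastic) strains gives |α₁ − α₂|·ΔT = P·[1/(A₁E₁) + 1/(A₂E₂)].
|α₁ − α₂|·ΔT = 8.2×10⁻⁶ × 100 = 0.00082.
1/(A₁E₁) + 1/(A₂E₂) = 1/(1950×101×10³) + 1/(1800×31×10³) = 2.3×10⁻⁸ N⁻¹.
So P = 0.00082 / 2.3×10⁻⁸ = 35.65 kN.
σ_{concrete} = P/A₂ = 35650/1800 = 19.81 MPa, compressive.

σ ≈ 19.8 MPa (compressive)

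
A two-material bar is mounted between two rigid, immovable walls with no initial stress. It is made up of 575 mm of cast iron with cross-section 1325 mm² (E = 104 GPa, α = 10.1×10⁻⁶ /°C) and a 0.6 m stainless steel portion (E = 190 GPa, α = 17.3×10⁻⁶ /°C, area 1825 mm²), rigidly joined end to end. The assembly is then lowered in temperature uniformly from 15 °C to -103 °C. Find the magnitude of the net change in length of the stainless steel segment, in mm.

|ΔL| ≈ 0.665 mm

With the walls removed the bar would change length by δ_free = Σ αᵢΔT Lᵢ = 10.1×10⁻⁶×118×575 + 17.3×10⁻⁶×118×600 = 1.91 mm.
The walls prevent any net length change, so an axial force P (same in every segment) develops. Compatibility: P · Σ Lᵢ/(AᵢEᵢ) = δ_free.
The series flexibility is Σ Lᵢ/(AᵢEᵢ) = 575/(1325×104×10³) + 600/(1825×190×10³) = 5.903×10⁻⁶ mm/N.
So P = 1.91 / 5.903×10⁻⁶ = 323.6 kN, tensile.
For the stainless steel segment, free thermal change = 17.3×10⁻⁶×118×600 = 1.225 mm and elastic change from P = 323600×600/(1825×190×10³) = 0.5599 mm; these oppose, so the net change is 0.665 mm (segment shortens).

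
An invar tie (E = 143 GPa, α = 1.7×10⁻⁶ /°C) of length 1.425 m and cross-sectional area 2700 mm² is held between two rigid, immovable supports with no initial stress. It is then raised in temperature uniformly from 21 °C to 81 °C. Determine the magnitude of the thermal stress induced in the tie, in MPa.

The supports are rigid, so the total axial strain is zero. The restrained thermal strain is ε = αΔT = 1.7×10⁻⁶ × 60 = 102×10⁻⁶.
Hence σ = E·αΔT = 143×10³ × 102×10⁻⁶ = 14.59 MPa, compressive.

σ ≈ 14.6 MPa (compressive)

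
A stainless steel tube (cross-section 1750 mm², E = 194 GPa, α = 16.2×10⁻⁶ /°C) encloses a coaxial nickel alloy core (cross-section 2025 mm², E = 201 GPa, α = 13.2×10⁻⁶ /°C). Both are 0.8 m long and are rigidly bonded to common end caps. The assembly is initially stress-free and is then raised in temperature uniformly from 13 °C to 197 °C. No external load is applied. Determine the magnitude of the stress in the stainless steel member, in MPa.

σ ≈ 58.4 MPa (compressive)

The stainless steel has the larger α, so on heating it would change length more than the nickel alloy if both were free. The rigid plates force a common final length, so the stainless steel is put into compression and the nickel alloy into tension, with equal and opposite forces P (no external load).
Compatibility of the two members (thermal + elastic change equal): (α₁ − α₂)ΔT = P·[1/(A₁E₁) + 1/(A₂E₂)].
|α₁ − α₂|·ΔT = 3×10⁻⁶ × 184 = 0.000552.
1/(A₁E₁) + 1/(A₂E₂) = 1/(1750×194×10³) + 1/(2025×201×10³) = 5.402×10⁻⁹ N⁻¹.
P = 0.000552 / 5.402×10⁻⁹ = 102200 N = 102.2 kN.
σ_{stainless steel} = P/A₁ = 102200/1750 = 58.39 MPa, compressive.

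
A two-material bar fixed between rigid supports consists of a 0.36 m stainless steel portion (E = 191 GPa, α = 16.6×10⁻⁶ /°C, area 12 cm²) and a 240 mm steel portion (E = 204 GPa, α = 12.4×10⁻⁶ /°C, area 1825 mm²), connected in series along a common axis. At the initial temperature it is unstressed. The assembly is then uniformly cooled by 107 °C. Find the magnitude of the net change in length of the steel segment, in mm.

|ΔL| ≈ 0.0397 mm

Free thermal contraction of the whole bar: Σ αᵢΔT Lᵢ = 16.6×10⁻⁶×107×360 + 12.4×10⁻⁶×107×240 = 0.9579 mm.
Since the ends are fixed, an axial force P builds up, equal in every segment, with P · Σ Lᵢ/(AᵢEᵢ) = δ_free.
The series flexibility is Σ Lᵢ/(AᵢEᵢ) = 360/(1200×191×10³) + 240/(1825×204×10³) = 2.215×10⁻⁶ mm/N.
P = 0.9579 / 2.215×10⁻⁶ = 432400 N = 432.4 kN, tensile.
For the steel segment, free thermal change = 12.4×10⁻⁶×107×240 = 0.3184 mm and elastic change from P = 432400×240/(1825×204×10³) = 0.2787 mm; these oppose, so the net change is 0.0397 mm (segment shortens).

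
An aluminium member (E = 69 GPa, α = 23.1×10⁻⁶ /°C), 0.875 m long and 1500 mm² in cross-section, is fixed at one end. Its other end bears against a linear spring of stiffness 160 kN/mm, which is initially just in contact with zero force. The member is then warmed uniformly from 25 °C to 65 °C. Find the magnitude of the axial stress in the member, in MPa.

σ ≈ 36.7 MPa (compressive)

If the spring were absent the member would lengthen by αΔT L = 23.1×10⁻⁶ × 40 × 875 = 0.8085 mm.
With a force P in the spring, the elastic change of the member is PL/(AE) and that of the spring is P/k; compatibility requires their sum to equal δ_free.
P [ L/(AE) + 1/k ] = δ_free → P [ 875/(1500×69×10³) + 1/(160×10³) ] = 0.8085.
P = 0.8085 / 1.47×10⁻⁵ = 54980 N.
σ = P/A = 54980/1500 = 36.66 MPa.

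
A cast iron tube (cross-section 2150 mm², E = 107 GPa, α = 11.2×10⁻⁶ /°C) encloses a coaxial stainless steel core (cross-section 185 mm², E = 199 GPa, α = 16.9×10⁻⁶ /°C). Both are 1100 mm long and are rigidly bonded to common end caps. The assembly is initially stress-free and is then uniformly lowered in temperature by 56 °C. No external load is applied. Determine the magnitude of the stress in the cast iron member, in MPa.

σ ≈ 4.71 MPa (compressive)

Both members must finish at the same length. With the larger α, the stainless steel tends to over-contract; the plates restrain it, putting the stainless steel in tension and the cast iron in compression. With no external load the two internal forces are equal and opposite, magnitude P.
Equating the net (thermal + elastic) strains gives |α₁ − α₂|·ΔT = P·[1/(A₁E₁) + 1/(A₂E₂)].
|α₁ − α₂|·ΔT = 5.7×10⁻⁶ × 56 = 0.0003192.
1/(A₁E₁) + 1/(A₂E₂) = 1/(2150×107×10³) + 1/(185×199×10³) = 3.151×10⁻⁸ N⁻¹.
So P = 0.0003192 / 3.151×10⁻⁸ = 10.13 kN.
σ_{cast iron} = P/A₁ = 10130/2150 = 4.712 MPa, compressive.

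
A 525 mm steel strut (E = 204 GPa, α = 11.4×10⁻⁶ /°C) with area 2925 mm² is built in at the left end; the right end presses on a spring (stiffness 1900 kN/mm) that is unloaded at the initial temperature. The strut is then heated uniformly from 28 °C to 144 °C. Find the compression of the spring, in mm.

δ ≈ 0.26 mm

The unrestrained thermal change is αΔT L = 11.4×10⁻⁶ × 116 × 525 = 0.6943 mm.
With a force P in the spring, the elastic change of the strut is PL/(AE) and that of the spring is P/k; compatibility requires their sum to equal δ_free.
P [ L/(AE) + 1/k ] = δ_free → P [ 525/(2925×204×10³) + 1/(1900×10³) ] = 0.6943.
P = 0.6943 / 1.406×10⁻⁶ = 493700 N.
Spring compression = P/k = 493700/(1900×10³) = 0.2599 mm.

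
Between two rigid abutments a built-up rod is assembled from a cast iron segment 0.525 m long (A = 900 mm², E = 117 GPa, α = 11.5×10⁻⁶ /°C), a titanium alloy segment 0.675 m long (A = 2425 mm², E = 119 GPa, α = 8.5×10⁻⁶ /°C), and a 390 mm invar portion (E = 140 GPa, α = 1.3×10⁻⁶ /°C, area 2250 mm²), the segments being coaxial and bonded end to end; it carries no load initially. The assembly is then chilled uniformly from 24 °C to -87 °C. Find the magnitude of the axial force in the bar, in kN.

P ≈ 159 kN (tensile)

With the walls removed the bar would change length by δ_free = Σ αᵢΔT Lᵢ = 11.5×10⁻⁶×111×525 + 8.5×10⁻⁶×111×675 + 1.3×10⁻⁶×111×390 = 1.363 mm.
The walls prevent any net length change, so an axial force P (same in every segment) develops. Compatibility: P · Σ Lᵢ/(AᵢEᵢ) = δ_free.
Σ Lᵢ/(AᵢEᵢ) = 525/(900×117×10³) + 675/(2425×119×10³) + 390/(2250×140×10³) = 8.563×10⁻⁶ mm/N.
P = 1.363 / 8.563×10⁻⁶ = 159200 N = 159.2 kN, tensile.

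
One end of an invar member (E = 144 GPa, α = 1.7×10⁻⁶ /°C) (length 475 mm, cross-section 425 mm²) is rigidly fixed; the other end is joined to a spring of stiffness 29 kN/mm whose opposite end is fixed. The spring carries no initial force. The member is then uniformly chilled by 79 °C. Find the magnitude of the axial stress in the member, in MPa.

Free thermal contraction: δ_free = αΔT L = 1.7×10⁻⁶ × 79 × 475 = 0.06379 mm.
With a force P in the spring, the elastic change of the member is PL/(AE) and that of the spring is P/k; compatibility requires their sum to equal δ_free.
So P = δ_free / [L/(AE) + 1/k] = 0.06379 / [ 475/(425×144×10³) + 1/(29×10³) ].
P = 0.06379 / 4.224×10⁻⁵ = 1510 N.
σ = P/A = 1510/425 = 3.553 MPa.

σ ≈ 3.55 MPa (tensile)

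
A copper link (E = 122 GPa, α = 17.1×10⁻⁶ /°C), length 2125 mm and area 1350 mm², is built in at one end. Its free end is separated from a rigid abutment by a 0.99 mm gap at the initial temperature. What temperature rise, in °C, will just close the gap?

ΔT ≈ 27.2 °C

Contact occurs when the free expansion equals the gap: αΔT L = 0.99 mm.
So ΔT = g/(αL) = 0.99/(17.1×10⁻⁶ × 2125) = 27.24 °C.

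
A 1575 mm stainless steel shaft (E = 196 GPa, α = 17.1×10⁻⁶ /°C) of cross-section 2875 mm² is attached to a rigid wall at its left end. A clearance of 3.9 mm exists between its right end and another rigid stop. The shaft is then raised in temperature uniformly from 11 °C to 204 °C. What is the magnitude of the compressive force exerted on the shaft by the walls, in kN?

Free thermal elongation = αΔT L = 17.1×10⁻⁶ × 193 × 1575 = 5.198 mm.
This exceeds the 3.9 mm gap, so the wall pushes back. The portion of expansion that must be recovered elastically is δ_free − gap = 5.198 − 3.9 = 1.298 mm.
Compatibility: PL/(AE) = 1.298 mm, so σ = P/A = E × (1.298/1575) = 161.5 MPa.
P = σA = 161.5 × 2875 = 464.4 kN.

P ≈ 464 kN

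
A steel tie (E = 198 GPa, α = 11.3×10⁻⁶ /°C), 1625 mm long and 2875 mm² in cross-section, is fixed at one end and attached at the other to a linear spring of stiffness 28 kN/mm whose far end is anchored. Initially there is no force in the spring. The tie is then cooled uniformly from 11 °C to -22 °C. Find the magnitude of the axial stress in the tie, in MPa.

σ ≈ 5.46 MPa (tensile)

If the spring were absent the tie would shorten by αΔT L = 11.3×10⁻⁶ × 33 × 1625 = 0.606 mm.
With a force P in the spring, the elastic change of the tie is PL/(AE) and that of the spring is P/k; compatibility requires their sum to equal δ_free.
P [ L/(AE) + 1/k ] = δ_free → P [ 1625/(2875×198×10³) + 1/(28×10³) ] = 0.606.
P = 0.606 / 3.857×10⁻⁵ = 15710 N.
σ = P/A = 15710/2875 = 5.465 MPa.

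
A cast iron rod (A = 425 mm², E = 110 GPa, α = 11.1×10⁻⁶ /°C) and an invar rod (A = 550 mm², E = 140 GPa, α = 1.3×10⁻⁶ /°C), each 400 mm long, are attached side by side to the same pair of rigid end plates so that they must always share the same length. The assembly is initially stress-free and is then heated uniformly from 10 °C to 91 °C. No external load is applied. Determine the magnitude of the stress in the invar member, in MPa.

σ ≈ 42 MPa (tensile)

Both members must finish at the same length. With the larger α, the cast iron tends to over-expand; the plates restrain it, putting the cast iron in compression and the invar in tension. With no external load the two internal forces are equal and opposite, magnitude P.
Compatibility of the two members (thermal + elastic change equal): (α₁ − α₂)ΔT = P·[1/(A₁E₁) + 1/(A₂E₂)].
|α₁ − α₂|·ΔT = 9.8×10⁻⁶ × 81 = 0.0007938.
1/(A₁E₁) + 1/(A₂E₂) = 1/(425×110×10³) + 1/(550×140×10³) = 3.438×10⁻⁸ N⁻¹.
So P = 0.0007938 / 3.438×10⁻⁸ = 23.09 kN.
σ_{invar} = P/A₂ = 23090/550 = 41.98 MPa, tensile.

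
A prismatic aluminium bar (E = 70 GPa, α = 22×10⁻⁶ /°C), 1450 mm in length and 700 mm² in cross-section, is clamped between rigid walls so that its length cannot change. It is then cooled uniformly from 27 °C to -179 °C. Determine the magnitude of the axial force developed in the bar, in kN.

P ≈ 222 kN (tensile)

The ends cannot move, so σ = EαΔT = 70×10³ × 22×10⁻⁶ × 206 = 317.2 MPa.
P = AEαΔT = 700 × 70×10³ × 22×10⁻⁶ × 206 = 222.1 kN (tensile).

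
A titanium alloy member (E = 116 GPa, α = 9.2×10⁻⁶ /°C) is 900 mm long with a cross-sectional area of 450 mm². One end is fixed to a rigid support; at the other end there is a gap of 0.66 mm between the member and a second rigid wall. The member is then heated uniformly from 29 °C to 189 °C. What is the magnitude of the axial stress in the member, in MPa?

σ ≈ 85.7 MPa (compressive)

If the wall were absent the member would grow by αΔT L = 9.2×10⁻⁶ × 160 × 900 = 1.325 mm.
The gap closes (δ_free > 0.66 mm) and the wall then resists a further 1.325 − 0.66 = 0.6648 mm of expansion.
Compatibility: PL/(AE) = 0.6648 mm, so σ = P/A = E × (0.6648/900) = 85.69 MPa.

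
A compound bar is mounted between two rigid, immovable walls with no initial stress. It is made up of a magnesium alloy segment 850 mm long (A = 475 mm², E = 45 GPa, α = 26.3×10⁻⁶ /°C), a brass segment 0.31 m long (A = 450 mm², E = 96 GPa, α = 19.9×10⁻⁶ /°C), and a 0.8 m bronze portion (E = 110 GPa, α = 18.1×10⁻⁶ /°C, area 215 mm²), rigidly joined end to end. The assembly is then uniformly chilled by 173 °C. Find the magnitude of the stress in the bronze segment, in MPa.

σ ≈ 428 MPa (tensile)

Free thermal contraction of the whole bar: Σ αᵢΔT Lᵢ = 26.3×10⁻⁶×173×850 + 19.9×10⁻⁶×173×310 + 18.1×10⁻⁶×173×800 = 7.44 mm.
The walls prevent any net length change, so an axial force P (same in every segment) develops. Compatibility: P · Σ Lᵢ/(AᵢEᵢ) = δ_free.
The series flexibility is Σ Lᵢ/(AᵢEᵢ) = 850/(475×45×10³) + 310/(450×96×10³) + 800/(215×110×10³) = 8.077×10⁻⁵ mm/N.
Hence P = δ_free / Σ(L/AE) = 7.44/8.077×10⁻⁵ = 92.11 kN (tensile).
σ_{bronze} = P / A = 92110 / 215 = 428.4 MPa.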